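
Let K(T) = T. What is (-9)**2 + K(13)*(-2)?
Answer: 55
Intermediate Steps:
(-9)**2 + K(13)*(-2) = (-9)**2 + 13*(-2) = 81 - 26 = 55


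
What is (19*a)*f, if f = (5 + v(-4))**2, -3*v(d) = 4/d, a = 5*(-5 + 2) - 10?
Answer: -121600/9 ≈ -13511.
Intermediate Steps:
a = -25 (a = 5*(-3) - 10 = -15 - 10 = -25)
v(d) = -4/(3*d)
f = 256/9 (f = (5 - 4/3/(-4))**2 = (5 - 4/3*(-1/4))**2 = (5 + 1/3)**2 = (16/3)**2 = 256/9 ≈ 28.444)
(19*a)*f = (19*(-25))*(256/9) = -475*256/9 = -121600/9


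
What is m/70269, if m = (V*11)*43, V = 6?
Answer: 946/23423 ≈ 0.040388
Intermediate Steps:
m = 2838 (m = (6*11)*43 = 66*43 = 2838)
m/70269 = 2838/70269 = 2838*(1/70269) = 946/23423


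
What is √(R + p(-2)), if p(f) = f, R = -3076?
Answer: 9*I*√38 ≈ 55.48*I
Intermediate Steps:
√(R + p(-2)) = √(-3076 - 2) = √(-3078) = 9*I*√38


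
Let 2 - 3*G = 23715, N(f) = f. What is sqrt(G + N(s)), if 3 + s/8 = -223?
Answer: I*sqrt(87411)/3 ≈ 98.551*I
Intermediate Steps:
s = -1808 (s = -24 + 8*(-223) = -24 - 1784 = -1808)
G = -23713/3 (G = 2/3 - 1/3*23715 = 2/3 - 7905 = -23713/3 ≈ -7904.3)
sqrt(G + N(s)) = sqrt(-23713/3 - 1808) = sqrt(-29137/3) = I*sqrt(87411)/3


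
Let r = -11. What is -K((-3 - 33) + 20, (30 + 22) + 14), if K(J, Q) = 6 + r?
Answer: 5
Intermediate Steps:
K(J, Q) = -5 (K(J, Q) = 6 - 11 = -5)
-K((-3 - 33) + 20, (30 + 22) + 14) = -1*(-5) = 5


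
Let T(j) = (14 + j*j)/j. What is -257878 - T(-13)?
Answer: -3352231/13 ≈ -2.5786e+5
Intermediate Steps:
T(j) = (14 + j²)/j
-257878 - T(-13) = -257878 - (-13 + 14/(-13)) = -257878 - (-13 + 14*(-1/13)) = -257878 - (-13 - 14/13) = -257878 - 1*(-183/13) = -257878 + 183/13 = -3352231/13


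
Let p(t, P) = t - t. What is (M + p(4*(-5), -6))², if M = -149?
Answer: 22201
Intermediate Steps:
p(t, P) = 0
(M + p(4*(-5), -6))² = (-149 + 0)² = (-149)² = 22201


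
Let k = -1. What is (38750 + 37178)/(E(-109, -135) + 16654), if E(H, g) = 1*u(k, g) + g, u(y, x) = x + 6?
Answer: 37964/8195 ≈ 4.6326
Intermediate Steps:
u(y, x) = 6 + x
E(H, g) = 6 + 2*g (E(H, g) = 1*(6 + g) + g = (6 + g) + g = 6 + 2*g)
(38750 + 37178)/(E(-109, -135) + 16654) = (38750 + 37178)/((6 + 2*(-135)) + 16654) = 75928/((6 - 270) + 16654) = 75928/(-264 + 16654) = 75928/16390 = 75928*(1/16390) = 37964/8195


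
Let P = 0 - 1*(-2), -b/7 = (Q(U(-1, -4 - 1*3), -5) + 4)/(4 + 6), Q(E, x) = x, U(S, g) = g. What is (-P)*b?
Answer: -7/5 ≈ -1.4000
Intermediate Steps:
b = 7/10 (b = -7*(-5 + 4)/(4 + 6) = -(-7)/10 = -7*(-1/10) = 7/10 ≈ 0.70000)
P = 2 (P = 0 + 2 = 2)
(-P)*b = -1*2*(7/10) = -2*7/10 = -7/5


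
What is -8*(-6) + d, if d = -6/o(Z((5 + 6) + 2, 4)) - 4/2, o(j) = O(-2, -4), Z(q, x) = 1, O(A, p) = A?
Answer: 49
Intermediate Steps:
o(j) = -2
d = 1 (d = -6/(-2) - 4/2 = -6*(-½) - 4*½ = 3 - 2 = 1)
-8*(-6) + d = -8*(-6) + 1 = 48 + 1 = 49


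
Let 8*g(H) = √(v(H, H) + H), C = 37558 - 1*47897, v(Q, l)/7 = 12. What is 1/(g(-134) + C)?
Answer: -330848/3420637497 - 20*I*√2/3420637497 ≈ -9.6721e-5 - 8.2687e-9*I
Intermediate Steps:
v(Q, l) = 84 (v(Q, l) = 7*12 = 84)
C = -10339 (C = 37558 - 47897 = -10339)
g(H) = √(84 + H)/8
1/(g(-134) + C) = 1/(√(84 - 134)/8 - 10339) = 1/(√(-50)/8 - 10339) = 1/((5*I*√2)/8 - 10339) = 1/(5*I*√2/8 - 10339) = 1/(-10339 + 5*I*√2/8)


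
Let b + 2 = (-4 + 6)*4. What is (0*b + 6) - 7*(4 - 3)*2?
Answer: -8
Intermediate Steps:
b = 6 (b = -2 + (-4 + 6)*4 = -2 + 2*4 = -2 + 8 = 6)
(0*b + 6) - 7*(4 - 3)*2 = (0*6 + 6) - 7*(4 - 3)*2 = (0 + 6) - 7*2 = 6 - 7*2 = 6 - 14 = -8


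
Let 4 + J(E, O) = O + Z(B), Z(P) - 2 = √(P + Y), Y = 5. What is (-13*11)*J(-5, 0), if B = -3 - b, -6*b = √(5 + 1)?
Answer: 286 - 143*√(72 + 6*√6)/6 ≈ 64.085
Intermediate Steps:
b = -√6/6 (b = -√(5 + 1)/6 = -√6/6 ≈ -0.40825)
B = -3 + √6/6 (B = -3 - (-1)*√6/6 = -3 + √6/6 ≈ -2.5918)
Z(P) = 2 + √(5 + P) (Z(P) = 2 + √(P + 5) = 2 + √(5 + P))
J(E, O) = -2 + O + √(2 + √6/6) (J(E, O) = -4 + (O + (2 + √(5 + (-3 + √6/6)))) = -4 + (O + (2 + √(2 + √6/6))) = -4 + (2 + O + √(2 + √6/6)) = -2 + O + √(2 + √6/6))
(-13*11)*J(-5, 0) = (-13*11)*(-2 + 0 + √(72 + 6*√6)/6) = -143*(-2 + √(72 + 6*√6)/6) = 286 - 143*√(72 + 6*√6)/6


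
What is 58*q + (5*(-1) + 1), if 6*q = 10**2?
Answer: 2888/3 ≈ 962.67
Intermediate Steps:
q = 50/3 (q = (1/6)*10**2 = (1/6)*100 = 50/3 ≈ 16.667)
58*q + (5*(-1) + 1) = 58*(50/3) + (5*(-1) + 1) = 2900/3 + (-5 + 1) = 2900/3 - 4 = 2888/3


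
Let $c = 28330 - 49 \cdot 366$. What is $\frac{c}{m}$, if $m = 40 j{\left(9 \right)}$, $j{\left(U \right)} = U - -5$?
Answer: $\frac{2599}{140} \approx 18.564$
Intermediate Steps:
$j{\left(U \right)} = 5 + U$ ($j{\left(U \right)} = U + 5 = 5 + U$)
$c = 10396$ ($c = 28330 - 17934 = 10396$)
$m = 560$ ($m = 40 \left(5 + 9\right) = 40 \cdot 14 = 560$)
$\frac{c}{m} = \frac{10396}{560} = 10396 \cdot \frac{1}{560} = \frac{2599}{140}$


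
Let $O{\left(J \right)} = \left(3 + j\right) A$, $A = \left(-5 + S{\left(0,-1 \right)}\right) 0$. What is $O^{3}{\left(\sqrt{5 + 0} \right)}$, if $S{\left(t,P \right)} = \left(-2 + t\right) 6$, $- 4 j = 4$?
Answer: $0$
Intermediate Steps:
$j = -1$ ($j = \left(- \frac{1}{4}\right) 4 = -1$)
$S{\left(t,P \right)} = -12 + 6 t$
$A = 0$ ($A = \left(-5 + \left(-12 + 6 \cdot 0\right)\right) 0 = \left(-5 + \left(-12 + 0\right)\right) 0 = \left(-5 - 12\right) 0 = \left(-17\right) 0 = 0$)
$O{\left(J \right)} = 0$ ($O{\left(J \right)} = \left(3 - 1\right) 0 = 2 \cdot 0 = 0$)
$O^{3}{\left(\sqrt{5 + 0} \right)} = 0^{3} = 0$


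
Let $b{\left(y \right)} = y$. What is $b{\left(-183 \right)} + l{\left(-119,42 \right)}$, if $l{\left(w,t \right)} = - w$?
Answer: $-64$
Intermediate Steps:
$b{\left(-183 \right)} + l{\left(-119,42 \right)} = -183 - -119 = -183 + 119 = -64$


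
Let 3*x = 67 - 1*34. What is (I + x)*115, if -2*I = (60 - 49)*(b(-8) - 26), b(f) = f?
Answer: 22770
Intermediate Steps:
I = 187 (I = -(60 - 49)*(-8 - 26)/2 = -11*(-34)/2 = -1/2*(-374) = 187)
x = 11 (x = (67 - 1*34)/3 = (67 - 34)/3 = (1/3)*33 = 11)
(I + x)*115 = (187 + 11)*115 = 198*115 = 22770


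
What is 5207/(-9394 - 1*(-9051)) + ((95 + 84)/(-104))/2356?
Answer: -1275901365/84043232 ≈ -15.181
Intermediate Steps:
5207/(-9394 - 1*(-9051)) + ((95 + 84)/(-104))/2356 = 5207/(-9394 + 9051) - 1/104*179*(1/2356) = 5207/(-343) - 179/104*1/2356 = 5207*(-1/343) - 179/245024 = -5207/343 - 179/245024 = -1275901365/84043232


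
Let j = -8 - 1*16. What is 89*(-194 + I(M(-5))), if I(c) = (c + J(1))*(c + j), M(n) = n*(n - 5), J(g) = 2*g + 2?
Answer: 107690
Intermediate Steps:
J(g) = 2 + 2*g
j = -24 (j = -8 - 16 = -24)
M(n) = n*(-5 + n)
I(c) = (-24 + c)*(4 + c) (I(c) = (c + (2 + 2*1))*(c - 24) = (c + (2 + 2))*(-24 + c) = (c + 4)*(-24 + c) = (4 + c)*(-24 + c) = (-24 + c)*(4 + c))
89*(-194 + I(M(-5))) = 89*(-194 + (-96 + (-5*(-5 - 5))² - (-100)*(-5 - 5))) = 89*(-194 + (-96 + (-5*(-10))² - (-100)*(-10))) = 89*(-194 + (-96 + 50² - 20*50)) = 89*(-194 + (-96 + 2500 - 1000)) = 89*(-194 + 1404) = 89*1210 = 107690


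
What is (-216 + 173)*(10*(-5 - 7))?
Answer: 5160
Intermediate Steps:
(-216 + 173)*(10*(-5 - 7)) = -430*(-12) = -43*(-120) = 5160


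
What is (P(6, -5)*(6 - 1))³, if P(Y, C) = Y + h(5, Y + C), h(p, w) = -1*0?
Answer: 27000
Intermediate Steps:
h(p, w) = 0
P(Y, C) = Y (P(Y, C) = Y + 0 = Y)
(P(6, -5)*(6 - 1))³ = (6*(6 - 1))³ = (6*5)³ = 30³ = 27000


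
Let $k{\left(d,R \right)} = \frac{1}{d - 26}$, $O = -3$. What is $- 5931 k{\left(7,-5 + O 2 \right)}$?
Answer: $\frac{5931}{19} \approx 312.16$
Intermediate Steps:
$k{\left(d,R \right)} = \frac{1}{-26 + d}$
$- 5931 k{\left(7,-5 + O 2 \right)} = - \frac{5931}{-26 + 7} = - \frac{5931}{-19} = \left(-5931\right) \left(- \frac{1}{19}\right) = \frac{5931}{19}$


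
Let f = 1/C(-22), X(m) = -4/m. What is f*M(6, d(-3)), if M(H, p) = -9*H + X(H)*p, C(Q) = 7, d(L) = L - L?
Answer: -54/7 ≈ -7.7143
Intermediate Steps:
d(L) = 0
M(H, p) = -9*H - 4*p/H (M(H, p) = -9*H + (-4/H)*p = -9*H - 4*p/H)
f = 1/7 ≈ 0.14286
f*M(6, d(-3)) = (-9*6 - 4*0/6)/7 = (-54 - 4*0*1/6)/7 = (-54 + 0)/7 = (1/7)*(-54) = -54/7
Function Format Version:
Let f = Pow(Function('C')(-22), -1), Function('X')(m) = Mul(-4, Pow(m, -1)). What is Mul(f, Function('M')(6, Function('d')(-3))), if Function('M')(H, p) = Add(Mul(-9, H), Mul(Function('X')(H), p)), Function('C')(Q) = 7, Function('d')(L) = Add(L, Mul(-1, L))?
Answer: Rational(-54, 7) ≈ -7.7143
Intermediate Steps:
Function('d')(L) = 0
Function('M')(H, p) = Add(Mul(-9, H), Mul(-4, p, Pow(H, -1))) (Function('M')(H, p) = Add(Mul(-9, H), Mul(Mul(-4, Pow(H, -1)), p)) = Add(Mul(-9, H), Mul(-4, p, Pow(H, -1))))
f = Rational(1, 7) (f = Pow(7, -1) = Rational(1, 7) ≈ 0.14286)
Mul(f, Function('M')(6, Function('d')(-3))) = Mul(Rational(1, 7), Add(Mul(-9, 6), Mul(-4, 0, Pow(6, -1)))) = Mul(Rational(1, 7), Add(-54, Mul(-4, 0, Rational(1, 6)))) = Mul(Rational(1, 7), Add(-54, 0)) = Mul(Rational(1, 7), -54) = Rational(-54, 7)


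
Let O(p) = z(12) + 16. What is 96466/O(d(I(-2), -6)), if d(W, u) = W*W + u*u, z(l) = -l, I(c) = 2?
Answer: 48233/2 ≈ 24117.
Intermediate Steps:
d(W, u) = W² + u²
O(p) = 4 (O(p) = -1*12 + 16 = -12 + 16 = 4)
96466/O(d(I(-2), -6)) = 96466/4 = 96466*(¼) = 48233/2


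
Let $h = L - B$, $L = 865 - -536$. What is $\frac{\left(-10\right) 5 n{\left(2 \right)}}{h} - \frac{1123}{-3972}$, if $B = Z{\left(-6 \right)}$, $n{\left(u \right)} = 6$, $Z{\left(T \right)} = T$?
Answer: $\frac{129487}{1862868} \approx 0.06951$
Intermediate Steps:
$L = 1401$ ($L = 865 + 536 = 1401$)
$B = -6$
$h = 1407$ ($h = 1401 - -6 = 1401 + 6 = 1407$)
$\frac{\left(-10\right) 5 n{\left(2 \right)}}{h} - \frac{1123}{-3972} = \frac{\left(-10\right) 5 \cdot 6}{1407} - \frac{1123}{-3972} = \left(-50\right) 6 \cdot \frac{1}{1407} - - \frac{1123}{3972} = \left(-300\right) \frac{1}{1407} + \frac{1123}{3972} = - \frac{100}{469} + \frac{1123}{3972} = \frac{129487}{1862868}$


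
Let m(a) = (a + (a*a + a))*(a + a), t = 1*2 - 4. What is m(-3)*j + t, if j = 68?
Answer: -1226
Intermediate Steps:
t = -2 (t = 2 - 4 = -2)
m(a) = 2*a*(a² + 2*a) (m(a) = (a + (a² + a))*(2*a) = (a + (a + a²))*(2*a) = (a² + 2*a)*(2*a) = 2*a*(a² + 2*a))
m(-3)*j + t = (2*(-3)²*(2 - 3))*68 - 2 = (2*9*(-1))*68 - 2 = -18*68 - 2 = -1224 - 2 = -1226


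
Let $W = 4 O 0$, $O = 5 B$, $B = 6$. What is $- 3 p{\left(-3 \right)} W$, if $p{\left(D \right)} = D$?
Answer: $0$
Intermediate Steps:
$O = 30$ ($O = 5 \cdot 6 = 30$)
$W = 0$ ($W = 4 \cdot 30 \cdot 0 = 120 \cdot 0 = 0$)
$- 3 p{\left(-3 \right)} W = \left(-3\right) \left(-3\right) 0 = 9 \cdot 0 = 0$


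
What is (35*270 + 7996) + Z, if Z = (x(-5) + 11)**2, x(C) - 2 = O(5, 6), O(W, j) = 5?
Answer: 17770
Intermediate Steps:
x(C) = 7 (x(C) = 2 + 5 = 7)
Z = 324 (Z = (7 + 11)**2 = 18**2 = 324)
(35*270 + 7996) + Z = (35*270 + 7996) + 324 = (9450 + 7996) + 324 = 17446 + 324 = 17770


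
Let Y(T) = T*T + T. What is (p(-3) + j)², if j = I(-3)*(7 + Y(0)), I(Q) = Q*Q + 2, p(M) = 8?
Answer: 7225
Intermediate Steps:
Y(T) = T + T² (Y(T) = T² + T = T + T²)
I(Q) = 2 + Q² (I(Q) = Q² + 2 = 2 + Q²)
j = 77 (j = (2 + (-3)²)*(7 + 0*(1 + 0)) = (2 + 9)*(7 + 0*1) = 11*(7 + 0) = 11*7 = 77)
(p(-3) + j)² = (8 + 77)² = 85² = 7225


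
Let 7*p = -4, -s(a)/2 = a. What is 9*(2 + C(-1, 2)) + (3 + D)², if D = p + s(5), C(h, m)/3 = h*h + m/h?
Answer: 2368/49 ≈ 48.327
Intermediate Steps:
C(h, m) = 3*h² + 3*m/h (C(h, m) = 3*(h*h + m/h) = 3*(h² + m/h) = 3*h² + 3*m/h)
s(a) = -2*a
p = -4/7 (p = (⅐)*(-4) = -4/7 ≈ -0.57143)
D = -74/7 (D = -4/7 - 2*5 = -4/7 - 10 = -74/7 ≈ -10.571)
9*(2 + C(-1, 2)) + (3 + D)² = 9*(2 + 3*(2 + (-1)³)/(-1)) + (3 - 74/7)² = 9*(2 + 3*(-1)*(2 - 1)) + (-53/7)² = 9*(2 + 3*(-1)*1) + 2809/49 = 9*(2 - 3) + 2809/49 = 9*(-1) + 2809/49 = -9 + 2809/49 = 2368/49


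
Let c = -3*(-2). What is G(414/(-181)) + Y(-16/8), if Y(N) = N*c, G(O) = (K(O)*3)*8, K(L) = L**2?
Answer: 3720372/32761 ≈ 113.56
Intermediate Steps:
c = 6
G(O) = 24*O**2 (G(O) = (O**2*3)*8 = (3*O**2)*8 = 24*O**2)
Y(N) = 6*N (Y(N) = N*6 = 6*N)
G(414/(-181)) + Y(-16/8) = 24*(414/(-181))**2 + 6*(-16/8) = 24*(414*(-1/181))**2 + 6*(-16*1/8) = 24*(-414/181)**2 + 6*(-2) = 24*(171396/32761) - 12 = 4113504/32761 - 12 = 3720372/32761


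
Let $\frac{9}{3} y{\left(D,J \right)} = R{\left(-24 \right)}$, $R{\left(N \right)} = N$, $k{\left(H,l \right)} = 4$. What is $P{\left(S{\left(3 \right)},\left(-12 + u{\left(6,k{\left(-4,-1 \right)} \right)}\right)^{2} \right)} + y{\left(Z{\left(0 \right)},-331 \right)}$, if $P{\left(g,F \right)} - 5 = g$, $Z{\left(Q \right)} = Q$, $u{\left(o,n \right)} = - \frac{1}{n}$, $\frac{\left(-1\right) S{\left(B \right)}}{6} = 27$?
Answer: $-165$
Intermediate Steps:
$S{\left(B \right)} = -162$ ($S{\left(B \right)} = \left(-6\right) 27 = -162$)
$P{\left(g,F \right)} = 5 + g$
$y{\left(D,J \right)} = -8$ ($y{\left(D,J \right)} = \frac{1}{3} \left(-24\right) = -8$)
$P{\left(S{\left(3 \right)},\left(-12 + u{\left(6,k{\left(-4,-1 \right)} \right)}\right)^{2} \right)} + y{\left(Z{\left(0 \right)},-331 \right)} = \left(5 - 162\right) - 8 = -157 - 8 = -165$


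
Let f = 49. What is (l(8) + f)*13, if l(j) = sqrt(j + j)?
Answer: 689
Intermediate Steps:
l(j) = sqrt(2)*sqrt(j) (l(j) = sqrt(2*j) = sqrt(2)*sqrt(j))
(l(8) + f)*13 = (sqrt(2)*sqrt(8) + 49)*13 = (sqrt(2)*(2*sqrt(2)) + 49)*13 = (4 + 49)*13 = 53*13 = 689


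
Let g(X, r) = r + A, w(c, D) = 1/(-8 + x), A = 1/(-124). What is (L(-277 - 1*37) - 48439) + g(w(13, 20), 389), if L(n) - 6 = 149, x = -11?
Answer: -5938981/124 ≈ -47895.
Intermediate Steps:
L(n) = 155 (L(n) = 6 + 149 = 155)
A = -1/124 ≈ -0.0080645
w(c, D) = -1/19 (w(c, D) = 1/(-8 - 11) = 1/(-19) = -1/19)
g(X, r) = -1/124 + r (g(X, r) = r - 1/124 = -1/124 + r)
(L(-277 - 1*37) - 48439) + g(w(13, 20), 389) = (155 - 48439) + (-1/124 + 389) = -48284 + 48235/124 = -5938981/124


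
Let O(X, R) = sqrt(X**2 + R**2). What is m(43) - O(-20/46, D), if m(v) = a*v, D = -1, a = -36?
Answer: -1548 - sqrt(629)/23 ≈ -1549.1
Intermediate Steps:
m(v) = -36*v
O(X, R) = sqrt(R**2 + X**2)
m(43) - O(-20/46, D) = -36*43 - sqrt((-1)**2 + (-20/46)**2) = -1548 - sqrt(1 + (-20*1/46)**2) = -1548 - sqrt(1 + (-10/23)**2) = -1548 - sqrt(1 + 100/529) = -1548 - sqrt(629/529) = -1548 - sqrt(629)/23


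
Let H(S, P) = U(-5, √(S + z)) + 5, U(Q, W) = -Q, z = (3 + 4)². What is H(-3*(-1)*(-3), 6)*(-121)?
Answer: -1210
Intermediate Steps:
z = 49 (z = 7² = 49)
H(S, P) = 10 (H(S, P) = -1*(-5) + 5 = 5 + 5 = 10)
H(-3*(-1)*(-3), 6)*(-121) = 10*(-121) = -1210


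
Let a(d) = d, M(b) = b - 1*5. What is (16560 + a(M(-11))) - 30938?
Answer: -14394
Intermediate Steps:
M(b) = -5 + b (M(b) = b - 5 = -5 + b)
(16560 + a(M(-11))) - 30938 = (16560 + (-5 - 11)) - 30938 = (16560 - 16) - 30938 = 16544 - 30938 = -14394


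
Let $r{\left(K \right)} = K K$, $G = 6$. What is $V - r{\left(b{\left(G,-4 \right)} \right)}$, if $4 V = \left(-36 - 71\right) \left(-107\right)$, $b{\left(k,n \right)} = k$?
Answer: $\frac{11305}{4} \approx 2826.3$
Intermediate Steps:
$r{\left(K \right)} = K^{2}$
$V = \frac{11449}{4}$ ($V = \frac{\left(-36 - 71\right) \left(-107\right)}{4} = \frac{\left(-107\right) \left(-107\right)}{4} = \frac{1}{4} \cdot 11449 = \frac{11449}{4} \approx 2862.3$)
$V - r{\left(b{\left(G,-4 \right)} \right)} = \frac{11449}{4} - 6^{2} = \frac{11449}{4} - 36 = \frac{11305}{4}$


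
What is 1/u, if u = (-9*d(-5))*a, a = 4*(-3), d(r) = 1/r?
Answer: -5/108 ≈ -0.046296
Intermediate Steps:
a = -12
u = -108/5 (u = -9/(-5)*(-12) = -9*(-1/5)*(-12) = (9/5)*(-12) = -108/5 ≈ -21.600)
1/u = 1/(-108/5) = -5/108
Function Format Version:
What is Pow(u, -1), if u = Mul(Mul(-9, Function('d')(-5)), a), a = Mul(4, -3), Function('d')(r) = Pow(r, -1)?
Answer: Rational(-5, 108) ≈ -0.046296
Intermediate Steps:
a = -12
u = Rational(-108, 5) (u = Mul(Mul(-9, Pow(-5, -1)), -12) = Mul(Mul(-9, Rational(-1, 5)), -12) = Mul(Rational(9, 5), -12) = Rational(-108, 5) ≈ -21.600)
Pow(u, -1) = Pow(Rational(-108, 5), -1) = Rational(-5, 108)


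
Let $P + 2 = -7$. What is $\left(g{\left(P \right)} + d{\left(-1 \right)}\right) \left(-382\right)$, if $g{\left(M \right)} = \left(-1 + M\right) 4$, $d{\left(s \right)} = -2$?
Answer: $16044$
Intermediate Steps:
$P = -9$ ($P = -2 - 7 = -9$)
$g{\left(M \right)} = -4 + 4 M$
$\left(g{\left(P \right)} + d{\left(-1 \right)}\right) \left(-382\right) = \left(\left(-4 + 4 \left(-9\right)\right) - 2\right) \left(-382\right) = \left(\left(-4 - 36\right) - 2\right) \left(-382\right) = \left(-40 - 2\right) \left(-382\right) = \left(-42\right) \left(-382\right) = 16044$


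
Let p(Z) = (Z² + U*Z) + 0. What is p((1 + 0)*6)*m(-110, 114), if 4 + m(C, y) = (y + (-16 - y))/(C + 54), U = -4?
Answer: -312/7 ≈ -44.571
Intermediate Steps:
p(Z) = Z² - 4*Z (p(Z) = (Z² - 4*Z) + 0 = Z² - 4*Z)
m(C, y) = -4 - 16/(54 + C) (m(C, y) = -4 + (y + (-16 - y))/(C + 54) = -4 - 16/(54 + C))
p((1 + 0)*6)*m(-110, 114) = (((1 + 0)*6)*(-4 + (1 + 0)*6))*(4*(-58 - 1*(-110))/(54 - 110)) = ((1*6)*(-4 + 1*6))*(4*(-58 + 110)/(-56)) = (6*(-4 + 6))*(4*(-1/56)*52) = (6*2)*(-26/7) = 12*(-26/7) = -312/7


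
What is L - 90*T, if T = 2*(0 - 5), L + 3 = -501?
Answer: 396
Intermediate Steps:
L = -504 (L = -3 - 501 = -504)
T = -10 (T = 2*(-5) = -10)
L - 90*T = -504 - 90*(-10) = -504 - 1*(-900) = -504 + 900 = 396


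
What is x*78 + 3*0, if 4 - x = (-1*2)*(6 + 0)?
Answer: 1248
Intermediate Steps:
x = 16 (x = 4 - (-1*2)*(6 + 0) = 4 - (-2)*6 = 4 - 1*(-12) = 4 + 12 = 16)
x*78 + 3*0 = 16*78 + 3*0 = 1248 + 0 = 1248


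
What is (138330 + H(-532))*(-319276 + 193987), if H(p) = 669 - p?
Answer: -17481699459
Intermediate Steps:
(138330 + H(-532))*(-319276 + 193987) = (138330 + (669 - 1*(-532)))*(-319276 + 193987) = (138330 + (669 + 532))*(-125289) = (138330 + 1201)*(-125289) = 139531*(-125289) = -17481699459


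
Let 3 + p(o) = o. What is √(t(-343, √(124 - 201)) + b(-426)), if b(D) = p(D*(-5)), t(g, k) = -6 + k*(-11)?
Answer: √(2121 - 11*I*√77) ≈ 46.066 - 1.0477*I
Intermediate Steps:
p(o) = -3 + o
t(g, k) = -6 - 11*k
b(D) = -3 - 5*D (b(D) = -3 + D*(-5) = -3 - 5*D)
√(t(-343, √(124 - 201)) + b(-426)) = √((-6 - 11*√(124 - 201)) + (-3 - 5*(-426))) = √((-6 - 11*I*√77) + (-3 + 2130)) = √((-6 - 11*I*√77) + 2127) = √(2121 - 11*I*√77)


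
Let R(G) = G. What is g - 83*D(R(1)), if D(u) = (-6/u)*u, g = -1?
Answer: 497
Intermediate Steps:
D(u) = -6
g - 83*D(R(1)) = -1 - 83*(-6) = -1 + 498 = 497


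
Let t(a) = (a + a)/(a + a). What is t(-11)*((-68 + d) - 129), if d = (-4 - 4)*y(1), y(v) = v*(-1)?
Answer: -189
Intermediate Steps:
y(v) = -v
d = 8 (d = (-4 - 4)*(-1*1) = -8*(-1) = 8)
t(a) = 1 (t(a) = (2*a)/((2*a)) = (2*a)*(1/(2*a)) = 1)
t(-11)*((-68 + d) - 129) = 1*((-68 + 8) - 129) = 1*(-60 - 129) = 1*(-189) = -189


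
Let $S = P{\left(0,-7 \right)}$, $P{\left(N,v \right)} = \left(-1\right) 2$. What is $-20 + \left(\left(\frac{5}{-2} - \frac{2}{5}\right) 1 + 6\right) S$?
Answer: $- \frac{131}{5} \approx -26.2$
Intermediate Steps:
$P{\left(N,v \right)} = -2$
$S = -2$
$-20 + \left(\left(\frac{5}{-2} - \frac{2}{5}\right) 1 + 6\right) S = -20 + \left(\left(\frac{5}{-2} - \frac{2}{5}\right) 1 + 6\right) \left(-2\right) = -20 + \left(\left(5 \left(- \frac{1}{2}\right) - \frac{2}{5}\right) 1 + 6\right) \left(-2\right) = -20 + \left(\left(- \frac{5}{2} - \frac{2}{5}\right) 1 + 6\right) \left(-2\right) = -20 + \left(\left(- \frac{29}{10}\right) 1 + 6\right) \left(-2\right) = -20 + \left(- \frac{29}{10} + 6\right) \left(-2\right) = -20 + \frac{31}{10} \left(-2\right) = -20 - \frac{31}{5} = - \frac{131}{5}$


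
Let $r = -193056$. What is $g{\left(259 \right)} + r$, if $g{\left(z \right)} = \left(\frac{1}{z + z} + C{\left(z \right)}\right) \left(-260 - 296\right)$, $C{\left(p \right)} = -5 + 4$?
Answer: $- \frac{49857778}{259} \approx -1.925 \cdot 10^{5}$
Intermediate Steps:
$C{\left(p \right)} = -1$
$g{\left(z \right)} = 556 - \frac{278}{z}$ ($g{\left(z \right)} = \left(\frac{1}{z + z} - 1\right) \left(-260 - 296\right) = \left(\frac{1}{2 z} - 1\right) \left(-556\right) = \left(-1 + \frac{1}{2 z}\right) \left(-556\right) = 556 - \frac{278}{z}$)
$g{\left(259 \right)} + r = \left(556 - \frac{278}{259}\right) - 193056 = \frac{143726}{259} - 193056 = - \frac{49857778}{259}$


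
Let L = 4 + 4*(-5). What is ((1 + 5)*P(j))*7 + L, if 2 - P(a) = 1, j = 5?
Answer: 26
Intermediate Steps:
P(a) = 1 (P(a) = 2 - 1*1 = 2 - 1 = 1)
L = -16 (L = 4 - 20 = -16)
((1 + 5)*P(j))*7 + L = ((1 + 5)*1)*7 - 16 = (6*1)*7 - 16 = 6*7 - 16 = 42 - 16 = 26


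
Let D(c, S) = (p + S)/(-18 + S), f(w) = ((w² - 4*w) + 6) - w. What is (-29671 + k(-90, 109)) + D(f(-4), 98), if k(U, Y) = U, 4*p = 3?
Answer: -1904625/64 ≈ -29760.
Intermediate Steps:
p = ¾ (p = (¼)*3 = ¾ ≈ 0.75000)
f(w) = 6 + w² - 5*w (f(w) = (6 + w² - 4*w) - w = 6 + w² - 5*w)
D(c, S) = (¾ + S)/(-18 + S)
(-29671 + k(-90, 109)) + D(f(-4), 98) = (-29671 - 90) + (¾ + 98)/(-18 + 98) = -29761 + (395/4)/80 = -29761 + (1/80)*(395/4) = -29761 + 79/64 = -1904625/64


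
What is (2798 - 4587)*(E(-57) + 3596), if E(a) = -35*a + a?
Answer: -9900326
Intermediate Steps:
E(a) = -34*a
(2798 - 4587)*(E(-57) + 3596) = (2798 - 4587)*(-34*(-57) + 3596) = -1789*(1938 + 3596) = -1789*5534 = -9900326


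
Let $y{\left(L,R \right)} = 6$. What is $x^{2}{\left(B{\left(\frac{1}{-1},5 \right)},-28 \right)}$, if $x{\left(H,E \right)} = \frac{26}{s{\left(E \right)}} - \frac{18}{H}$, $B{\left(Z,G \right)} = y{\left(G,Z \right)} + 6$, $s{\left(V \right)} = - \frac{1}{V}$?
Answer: $\frac{2111209}{4} \approx 5.278 \cdot 10^{5}$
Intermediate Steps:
$B{\left(Z,G \right)} = 12$ ($B{\left(Z,G \right)} = 6 + 6 = 12$)
$x{\left(H,E \right)} = - 26 E - \frac{18}{H}$ ($x{\left(H,E \right)} = \frac{26}{\left(-1\right) \frac{1}{E}} - \frac{18}{H} = 26 \left(- E\right) - \frac{18}{H} = - 26 E - \frac{18}{H}$)
$x^{2}{\left(B{\left(\frac{1}{-1},5 \right)},-28 \right)} = \left(\left(-26\right) \left(-28\right) - \frac{18}{12}\right)^{2} = \left(728 - \frac{3}{2}\right)^{2} = \left(\frac{1453}{2}\right)^{2} = \frac{2111209}{4}$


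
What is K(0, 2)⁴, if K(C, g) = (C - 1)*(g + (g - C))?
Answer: 256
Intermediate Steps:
K(C, g) = (-1 + C)*(-C + 2*g)
K(0, 2)⁴ = (0 - 1*0² - 2*2 + 2*0*2)⁴ = (0 - 1*0 - 4 + 0)⁴ = (0 + 0 - 4 + 0)⁴ = (-4)⁴ = 256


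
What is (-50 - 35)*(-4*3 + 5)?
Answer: 595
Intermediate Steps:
(-50 - 35)*(-4*3 + 5) = -85*(-12 + 5) = -85*(-7) = 595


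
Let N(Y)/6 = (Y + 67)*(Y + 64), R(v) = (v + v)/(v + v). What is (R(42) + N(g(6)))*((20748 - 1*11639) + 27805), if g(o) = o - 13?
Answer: 757512194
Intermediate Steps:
g(o) = -13 + o
R(v) = 1 (R(v) = (2*v)/((2*v)) = (2*v)*(1/(2*v)) = 1)
N(Y) = 6*(64 + Y)*(67 + Y) (N(Y) = 6*((Y + 67)*(Y + 64)) = 6*((67 + Y)*(64 + Y)) = 6*((64 + Y)*(67 + Y)) = 6*(64 + Y)*(67 + Y))
(R(42) + N(g(6)))*((20748 - 1*11639) + 27805) = (1 + (25728 + 6*(-13 + 6)² + 786*(-13 + 6)))*((20748 - 1*11639) + 27805) = (1 + (25728 + 6*(-7)² + 786*(-7)))*((20748 - 11639) + 27805) = (1 + (25728 + 6*49 - 5502))*(9109 + 27805) = (1 + (25728 + 294 - 5502))*36914 = (1 + 20520)*36914 = 20521*36914 = 757512194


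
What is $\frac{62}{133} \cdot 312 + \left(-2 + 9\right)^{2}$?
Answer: $\frac{25861}{133} \approx 194.44$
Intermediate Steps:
$\frac{62}{133} \cdot 312 + \left(-2 + 9\right)^{2} = 62 \cdot \frac{1}{133} \cdot 312 + 7^{2} = \frac{62}{133} \cdot 312 + 49 = \frac{19344}{133} + 49 = \frac{25861}{133}$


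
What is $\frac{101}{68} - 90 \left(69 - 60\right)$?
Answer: $- \frac{54979}{68} \approx -808.51$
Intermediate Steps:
$\frac{101}{68} - 90 \left(69 - 60\right) = 101 \cdot \frac{1}{68} - 90 \left(69 - 60\right) = \frac{101}{68} - 810 = - \frac{54979}{68}$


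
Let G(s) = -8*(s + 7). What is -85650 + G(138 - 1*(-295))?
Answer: -89170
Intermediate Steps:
G(s) = -56 - 8*s (G(s) = -8*(7 + s) = -56 - 8*s)
-85650 + G(138 - 1*(-295)) = -85650 + (-56 - 8*(138 - 1*(-295))) = -85650 + (-56 - 8*(138 + 295)) = -85650 + (-56 - 8*433) = -85650 + (-56 - 3464) = -85650 - 3520 = -89170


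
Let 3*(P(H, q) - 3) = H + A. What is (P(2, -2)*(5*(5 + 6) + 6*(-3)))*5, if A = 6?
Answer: 3145/3 ≈ 1048.3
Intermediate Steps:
P(H, q) = 5 + H/3 (P(H, q) = 3 + (H + 6)/3 = 3 + (6 + H)/3 = 3 + (2 + H/3) = 5 + H/3)
(P(2, -2)*(5*(5 + 6) + 6*(-3)))*5 = ((5 + (1/3)*2)*(5*(5 + 6) + 6*(-3)))*5 = ((5 + 2/3)*(5*11 - 18))*5 = (17*(55 - 18)/3)*5 = ((17/3)*37)*5 = (629/3)*5 = 3145/3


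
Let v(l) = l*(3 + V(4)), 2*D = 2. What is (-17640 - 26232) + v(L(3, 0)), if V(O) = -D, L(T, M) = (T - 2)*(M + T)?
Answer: -43866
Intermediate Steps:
D = 1 (D = (1/2)*2 = 1)
L(T, M) = (-2 + T)*(M + T)
V(O) = -1 (V(O) = -1*1 = -1)
v(l) = 2*l (v(l) = l*(3 - 1) = l*2 = 2*l)
(-17640 - 26232) + v(L(3, 0)) = (-17640 - 26232) + 2*(3**2 - 2*0 - 2*3 + 0*3) = -43872 + 2*(9 + 0 - 6 + 0) = -43872 + 2*3 = -43872 + 6 = -43866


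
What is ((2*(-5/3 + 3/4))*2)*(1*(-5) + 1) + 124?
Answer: 416/3 ≈ 138.67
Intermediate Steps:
((2*(-5/3 + 3/4))*2)*(1*(-5) + 1) + 124 = ((2*(-5*⅓ + 3*(¼)))*2)*(-5 + 1) + 124 = ((2*(-5/3 + ¾))*2)*(-4) + 124 = ((2*(-11/12))*2)*(-4) + 124 = -11/6*2*(-4) + 124 = -11/3*(-4) + 124 = 44/3 + 124 = 416/3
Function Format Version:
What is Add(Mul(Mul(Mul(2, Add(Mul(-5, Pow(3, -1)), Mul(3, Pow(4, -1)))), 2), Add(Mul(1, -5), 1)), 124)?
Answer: Rational(416, 3) ≈ 138.67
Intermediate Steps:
Add(Mul(Mul(Mul(2, Add(Mul(-5, Pow(3, -1)), Mul(3, Pow(4, -1)))), 2), Add(Mul(1, -5), 1)), 124) = Add(Mul(Mul(Mul(2, Add(Mul(-5, Rational(1, 3)), Mul(3, Rational(1, 4)))), 2), Add(-5, 1)), 124) = Add(Mul(Mul(Mul(2, Add(Rational(-5, 3), Rational(3, 4))), 2), -4), 124) = Add(Mul(Mul(Mul(2, Rational(-11, 12)), 2), -4), 124) = Add(Mul(Mul(Rational(-11, 6), 2), -4), 124) = Add(Mul(Rational(-11, 3), -4), 124) = Add(Rational(44, 3), 124) = Rational(416, 3)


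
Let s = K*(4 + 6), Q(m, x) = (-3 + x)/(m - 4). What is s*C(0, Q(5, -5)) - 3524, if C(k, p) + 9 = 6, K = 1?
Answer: -3554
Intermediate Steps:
Q(m, x) = (-3 + x)/(-4 + m)
C(k, p) = -3 (C(k, p) = -9 + 6 = -3)
s = 10 (s = 1*(4 + 6) = 1*10 = 10)
s*C(0, Q(5, -5)) - 3524 = 10*(-3) - 3524 = -30 - 3524 = -3554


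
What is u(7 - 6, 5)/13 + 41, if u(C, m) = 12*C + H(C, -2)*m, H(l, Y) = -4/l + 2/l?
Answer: 535/13 ≈ 41.154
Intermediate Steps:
H(l, Y) = -2/l
u(C, m) = 12*C - 2*m/C (u(C, m) = 12*C + (-2/C)*m = 12*C - 2*m/C)
u(7 - 6, 5)/13 + 41 = (12*(7 - 6) - 2*5/(7 - 6))/13 + 41 = (12*1 - 2*5/1)*(1/13) + 41 = (12 - 2*5*1)*(1/13) + 41 = (12 - 10)*(1/13) + 41 = 2*(1/13) + 41 = 2/13 + 41 = 535/13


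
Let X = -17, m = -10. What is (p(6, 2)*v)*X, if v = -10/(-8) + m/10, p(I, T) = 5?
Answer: -85/4 ≈ -21.250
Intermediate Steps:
v = 1/4 (v = -10/(-8) - 10/10 = -10*(-1/8) - 10*1/10 = 5/4 - 1 = 1/4 ≈ 0.25000)
(p(6, 2)*v)*X = (5*(1/4))*(-17) = (5/4)*(-17) = -85/4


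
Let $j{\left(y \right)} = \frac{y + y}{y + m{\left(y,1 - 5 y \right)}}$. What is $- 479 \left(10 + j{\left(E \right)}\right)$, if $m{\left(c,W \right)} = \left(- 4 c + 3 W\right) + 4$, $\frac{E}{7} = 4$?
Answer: $- \frac{336258}{71} \approx -4736.0$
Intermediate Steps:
$E = 28$ ($E = 7 \cdot 4 = 28$)
$m{\left(c,W \right)} = 4 - 4 c + 3 W$
$j{\left(y \right)} = \frac{2 y}{7 - 18 y}$ ($j{\left(y \right)} = \frac{y + y}{y + \left(4 - 4 y + 3 \left(1 - 5 y\right)\right)} = \frac{2 y}{y - \left(-7 + 19 y\right)} = \frac{2 y}{7 - 18 y}$)
$- 479 \left(10 + j{\left(E \right)}\right) = - 479 \left(10 - \frac{56}{-7 + 18 \cdot 28}\right) = - 479 \left(10 - \frac{56}{-7 + 504}\right) = - 479 \left(10 - \frac{56}{497}\right) = - 479 \left(10 - 56 \cdot \frac{1}{497}\right) = - 479 \left(10 - \frac{8}{71}\right) = \left(-479\right) \frac{702}{71} = - \frac{336258}{71}$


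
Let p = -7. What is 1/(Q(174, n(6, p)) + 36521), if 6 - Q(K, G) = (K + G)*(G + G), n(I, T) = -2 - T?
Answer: 1/34737 ≈ 2.8788e-5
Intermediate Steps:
Q(K, G) = 6 - 2*G*(G + K) (Q(K, G) = 6 - (K + G)*(G + G) = 6 - (G + K)*2*G = 6 - 2*G*(G + K))
1/(Q(174, n(6, p)) + 36521) = 1/((6 - 2*(-2 - 1*(-7))² - 2*(-2 - 1*(-7))*174) + 36521) = 1/((6 - 2*(-2 + 7)² - 2*(-2 + 7)*174) + 36521) = 1/((6 - 2*5² - 2*5*174) + 36521) = 1/((6 - 2*25 - 1740) + 36521) = 1/((6 - 50 - 1740) + 36521) = 1/(-1784 + 36521) = 1/34737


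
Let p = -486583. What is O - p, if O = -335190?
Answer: 151393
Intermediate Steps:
O - p = -335190 - 1*(-486583) = -335190 + 486583 = 151393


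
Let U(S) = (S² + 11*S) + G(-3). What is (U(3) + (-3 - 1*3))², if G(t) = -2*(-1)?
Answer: 1444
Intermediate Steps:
G(t) = 2
U(S) = 2 + S² + 11*S (U(S) = (S² + 11*S) + 2 = 2 + S² + 11*S)
(U(3) + (-3 - 1*3))² = ((2 + 3² + 11*3) + (-3 - 1*3))² = ((2 + 9 + 33) + (-3 - 3))² = (44 - 6)² = 38² = 1444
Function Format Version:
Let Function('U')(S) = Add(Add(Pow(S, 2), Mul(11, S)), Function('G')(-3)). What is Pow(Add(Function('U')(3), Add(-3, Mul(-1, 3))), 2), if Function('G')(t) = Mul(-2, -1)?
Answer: 1444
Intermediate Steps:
Function('G')(t) = 2
Function('U')(S) = Add(2, Pow(S, 2), Mul(11, S)) (Function('U')(S) = Add(Add(Pow(S, 2), Mul(11, S)), 2) = Add(2, Pow(S, 2), Mul(11, S)))
Pow(Add(Function('U')(3), Add(-3, Mul(-1, 3))), 2) = Pow(Add(Add(2, Pow(3, 2), Mul(11, 3)), Add(-3, Mul(-1, 3))), 2) = Pow(Add(Add(2, 9, 33), Add(-3, -3)), 2) = Pow(Add(44, -6), 2) = Pow(38, 2) = 1444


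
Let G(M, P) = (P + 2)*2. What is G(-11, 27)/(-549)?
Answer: -58/549 ≈ -0.10565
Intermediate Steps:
G(M, P) = 4 + 2*P (G(M, P) = (2 + P)*2 = 4 + 2*P)
G(-11, 27)/(-549) = (4 + 2*27)/(-549) = (4 + 54)*(-1/549) = 58*(-1/549) = -58/549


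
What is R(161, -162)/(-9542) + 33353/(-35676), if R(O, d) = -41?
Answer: -158395805/170210196 ≈ -0.93059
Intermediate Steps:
R(161, -162)/(-9542) + 33353/(-35676) = -41/(-9542) + 33353/(-35676) = -41*(-1/9542) + 33353*(-1/35676) = 41/9542 - 33353/35676 = -158395805/170210196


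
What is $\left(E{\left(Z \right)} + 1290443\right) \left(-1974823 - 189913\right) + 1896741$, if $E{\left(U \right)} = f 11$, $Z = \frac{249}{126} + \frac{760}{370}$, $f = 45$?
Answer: $-2794538065627$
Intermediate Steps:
$Z = \frac{6263}{1554}$ ($Z = 249 \cdot \frac{1}{126} + 760 \cdot \frac{1}{370} = \frac{83}{42} + \frac{76}{37} = \frac{6263}{1554} \approx 4.0302$)
$E{\left(U \right)} = 495$ ($E{\left(U \right)} = 45 \cdot 11 = 495$)
$\left(E{\left(Z \right)} + 1290443\right) \left(-1974823 - 189913\right) + 1896741 = \left(495 + 1290443\right) \left(-1974823 - 189913\right) + 1896741 = 1290938 \left(-2164736\right) + 1896741 = -2794539962368 + 1896741 = -2794538065627$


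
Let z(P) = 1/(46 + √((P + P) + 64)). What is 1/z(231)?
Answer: 46 + √526 ≈ 68.935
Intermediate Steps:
z(P) = 1/(46 + √(64 + 2*P)) (z(P) = 1/(46 + √(2*P + 64)) = 1/(46 + √(64 + 2*P)))
1/z(231) = 1/(1/(46 + √2*√(32 + 231))) = 1/(1/(46 + √2*√263)) = 1/(1/(46 + √526)) = 46 + √526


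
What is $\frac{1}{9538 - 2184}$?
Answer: $\frac{1}{7354} \approx 0.00013598$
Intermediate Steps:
$\frac{1}{9538 - 2184} = \frac{1}{7354}$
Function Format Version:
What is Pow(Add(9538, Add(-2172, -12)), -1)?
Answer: Rational(1, 7354) ≈ 0.00013598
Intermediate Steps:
Pow(Add(9538, Add(-2172, -12)), -1) = Pow(Add(9538, -2184), -1) = Pow(7354, -1) = Rational(1, 7354)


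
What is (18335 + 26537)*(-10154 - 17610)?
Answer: -1245826208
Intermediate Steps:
(18335 + 26537)*(-10154 - 17610) = 44872*(-27764) = -1245826208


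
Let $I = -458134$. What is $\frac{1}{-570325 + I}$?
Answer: $- \frac{1}{1028459} \approx -9.7233 \cdot 10^{-7}$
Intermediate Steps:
$\frac{1}{-570325 + I} = \frac{1}{-570325 - 458134} = \frac{1}{-1028459} = - \frac{1}{1028459}$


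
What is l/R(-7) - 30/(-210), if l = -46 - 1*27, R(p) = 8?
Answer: -503/56 ≈ -8.9821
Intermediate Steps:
l = -73 (l = -46 - 27 = -73)
l/R(-7) - 30/(-210) = -73/8 - 30/(-210) = -73*1/8 - 30*(-1/210) = -73/8 + 1/7 = -503/56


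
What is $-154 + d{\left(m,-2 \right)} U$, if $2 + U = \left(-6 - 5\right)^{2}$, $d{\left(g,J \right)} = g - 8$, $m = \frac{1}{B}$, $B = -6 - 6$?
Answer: $- \frac{13391}{12} \approx -1115.9$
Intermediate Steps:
$B = -12$ ($B = -6 - 6 = -12$)
$m = - \frac{1}{12}$ ($m = \frac{1}{-12} = - \frac{1}{12} \approx -0.083333$)
$d{\left(g,J \right)} = -8 + g$
$U = 119$ ($U = -2 + \left(-6 - 5\right)^{2} = -2 + \left(-11\right)^{2} = -2 + 121 = 119$)
$-154 + d{\left(m,-2 \right)} U = -154 + \left(-8 - \frac{1}{12}\right) 119 = -154 - \frac{11543}{12} = - \frac{13391}{12}$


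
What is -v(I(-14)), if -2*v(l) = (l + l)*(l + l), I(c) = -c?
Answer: 392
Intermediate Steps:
v(l) = -2*l² (v(l) = -(l + l)*(l + l)/2 = -2*l*2*l/2 = -2*l²)
-v(I(-14)) = -(-2)*(-1*(-14))² = -(-2)*14² = -(-2)*196 = -1*(-392) = 392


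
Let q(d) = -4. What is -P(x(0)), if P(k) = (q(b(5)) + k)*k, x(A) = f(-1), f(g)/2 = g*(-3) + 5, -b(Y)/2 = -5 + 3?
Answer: -192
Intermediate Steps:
b(Y) = 4 (b(Y) = -2*(-5 + 3) = -2*(-2) = 4)
f(g) = 10 - 6*g (f(g) = 2*(g*(-3) + 5) = 2*(-3*g + 5) = 2*(5 - 3*g) = 10 - 6*g)
x(A) = 16 (x(A) = 10 - 6*(-1) = 10 + 6 = 16)
P(k) = k*(-4 + k) (P(k) = (-4 + k)*k = k*(-4 + k))
-P(x(0)) = -16*(-4 + 16) = -16*12 = -1*192 = -192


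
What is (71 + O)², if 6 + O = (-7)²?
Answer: 12996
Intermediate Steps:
O = 43 (O = -6 + (-7)² = -6 + 49 = 43)
(71 + O)² = (71 + 43)² = 114² = 12996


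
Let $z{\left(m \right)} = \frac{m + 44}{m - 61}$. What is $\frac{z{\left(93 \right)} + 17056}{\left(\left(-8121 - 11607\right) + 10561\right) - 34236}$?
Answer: $- \frac{545929}{1388896} \approx -0.39307$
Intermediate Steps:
$z{\left(m \right)} = \frac{44 + m}{-61 + m}$
$\frac{z{\left(93 \right)} + 17056}{\left(\left(-8121 - 11607\right) + 10561\right) - 34236} = \frac{\frac{44 + 93}{-61 + 93} + 17056}{\left(\left(-8121 - 11607\right) + 10561\right) - 34236} = \frac{\frac{1}{32} \cdot 137 + 17056}{\left(-19728 + 10561\right) - 34236} = \frac{\frac{1}{32} \cdot 137 + 17056}{-9167 - 34236} = \frac{\frac{137}{32} + 17056}{-43403} = \frac{545929}{32} \left(- \frac{1}{43403}\right) = - \frac{545929}{1388896}$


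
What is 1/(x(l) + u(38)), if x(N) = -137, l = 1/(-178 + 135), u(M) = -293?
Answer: -1/430 ≈ -0.0023256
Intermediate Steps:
l = -1/43 (l = 1/(-43) = -1/43 ≈ -0.023256)
1/(x(l) + u(38)) = 1/(-137 - 293) = 1/(-430) = -1/430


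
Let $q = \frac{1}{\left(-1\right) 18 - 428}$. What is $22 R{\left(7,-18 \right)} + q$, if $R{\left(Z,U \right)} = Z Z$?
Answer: $\frac{480787}{446} \approx 1078.0$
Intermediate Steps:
$R{\left(Z,U \right)} = Z^{2}$
$q = - \frac{1}{446}$ ($q = \frac{1}{-18 - 428} = \frac{1}{-446} = - \frac{1}{446} \approx -0.0022422$)
$22 R{\left(7,-18 \right)} + q = 22 \cdot 7^{2} - \frac{1}{446} = 22 \cdot 49 - \frac{1}{446} = 1078 - \frac{1}{446} = \frac{480787}{446}$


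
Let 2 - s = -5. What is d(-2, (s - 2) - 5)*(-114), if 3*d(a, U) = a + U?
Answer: 76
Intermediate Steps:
s = 7 (s = 2 - 1*(-5) = 2 + 5 = 7)
d(a, U) = U/3 + a/3 (d(a, U) = (a + U)/3 = (U + a)/3 = U/3 + a/3)
d(-2, (s - 2) - 5)*(-114) = (((7 - 2) - 5)/3 + (1/3)*(-2))*(-114) = ((5 - 5)/3 - 2/3)*(-114) = ((1/3)*0 - 2/3)*(-114) = (0 - 2/3)*(-114) = -2/3*(-114) = 76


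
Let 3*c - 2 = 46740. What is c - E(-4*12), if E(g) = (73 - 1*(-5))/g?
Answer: 373975/24 ≈ 15582.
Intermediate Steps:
E(g) = 78/g (E(g) = (73 + 5)/g = 78/g)
c = 46742/3 (c = 2/3 + (1/3)*46740 = 2/3 + 15580 = 46742/3 ≈ 15581.)
c - E(-4*12) = 46742/3 - 78/((-4*12)) = 46742/3 - 78/(-48) = 46742/3 - 78*(-1)/48 = 46742/3 - 1*(-13/8) = 46742/3 + 13/8 = 373975/24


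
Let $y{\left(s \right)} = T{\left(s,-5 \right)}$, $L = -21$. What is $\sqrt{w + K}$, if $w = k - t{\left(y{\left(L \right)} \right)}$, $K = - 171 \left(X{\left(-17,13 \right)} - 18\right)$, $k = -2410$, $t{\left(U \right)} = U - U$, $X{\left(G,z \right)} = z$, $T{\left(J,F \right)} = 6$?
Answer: $i \sqrt{1555} \approx 39.433 i$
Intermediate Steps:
$y{\left(s \right)} = 6$
$t{\left(U \right)} = 0$
$K = 855$ ($K = - 171 \left(13 - 18\right) = \left(-171\right) \left(-5\right) = 855$)
$w = -2410$ ($w = -2410 - 0 = -2410 + 0 = -2410$)
$\sqrt{w + K} = \sqrt{-2410 + 855} = \sqrt{-1555} = i \sqrt{1555}$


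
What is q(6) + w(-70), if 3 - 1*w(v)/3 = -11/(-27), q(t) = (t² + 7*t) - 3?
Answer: 745/9 ≈ 82.778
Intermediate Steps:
q(t) = -3 + t² + 7*t
w(v) = 70/9 (w(v) = 9 - (-33)/(-27) = 9 - (-33)*(-1)/27 = 9 - 3*11/27 = 9 - 11/9 = 70/9)
q(6) + w(-70) = (-3 + 6² + 7*6) + 70/9 = (-3 + 36 + 42) + 70/9 = 75 + 70/9 = 745/9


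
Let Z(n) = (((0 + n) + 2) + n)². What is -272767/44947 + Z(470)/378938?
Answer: -4534102267/1216580449 ≈ -3.7269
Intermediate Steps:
Z(n) = (2 + 2*n)² (Z(n) = ((n + 2) + n)² = ((2 + n) + n)² = (2 + 2*n)²)
-272767/44947 + Z(470)/378938 = -272767/44947 + (4*(1 + 470)²)/378938 = -272767*1/44947 + (4*471²)*(1/378938) = -272767/44947 + (4*221841)*(1/378938) = -272767/44947 + 887364*(1/378938) = -272767/44947 + 443682/189469 = -4534102267/1216580449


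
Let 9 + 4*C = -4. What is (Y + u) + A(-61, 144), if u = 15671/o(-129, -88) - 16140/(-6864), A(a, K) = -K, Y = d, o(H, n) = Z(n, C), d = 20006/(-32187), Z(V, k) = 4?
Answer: 34755111739/9205482 ≈ 3775.5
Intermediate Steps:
C = -13/4 (C = -9/4 + (¼)*(-4) = -9/4 - 1 = -13/4 ≈ -3.2500)
d = -20006/32187 (d = 20006*(-1/32187) = -20006/32187 ≈ -0.62156)
o(H, n) = 4
Y = -20006/32187 ≈ -0.62156
u = 1121149/286 (u = 15671/4 - 16140/(-6864) = 15671*(¼) - 16140*(-1/6864) = 15671/4 + 1345/572 = 1121149/286 ≈ 3920.1)
(Y + u) + A(-61, 144) = (-20006/32187 + 1121149/286) - 1*144 = 36080701147/9205482 - 144 = 34755111739/9205482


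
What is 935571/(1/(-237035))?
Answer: -221763071985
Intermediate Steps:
935571/(1/(-237035)) = 935571/(-1/237035) = 935571*(-237035) = -221763071985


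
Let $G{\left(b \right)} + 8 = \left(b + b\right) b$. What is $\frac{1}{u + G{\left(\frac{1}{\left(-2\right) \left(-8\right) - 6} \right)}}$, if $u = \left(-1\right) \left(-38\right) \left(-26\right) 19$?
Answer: $- \frac{50}{938999} \approx -5.3248 \cdot 10^{-5}$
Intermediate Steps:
$G{\left(b \right)} = -8 + 2 b^{2}$ ($G{\left(b \right)} = -8 + \left(b + b\right) b = -8 + 2 b b = -8 + 2 b^{2}$)
$u = -18772$ ($u = 38 \left(-26\right) 19 = \left(-988\right) 19 = -18772$)
$\frac{1}{u + G{\left(\frac{1}{\left(-2\right) \left(-8\right) - 6} \right)}} = \frac{1}{-18772 - \left(8 - 2 \left(\frac{1}{\left(-2\right) \left(-8\right) - 6}\right)^{2}\right)} = \frac{1}{-18772 - \left(8 - 2 \left(\frac{1}{16 - 6}\right)^{2}\right)} = \frac{1}{-18772 - \left(8 - 2 \left(\frac{1}{10}\right)^{2}\right)} = \frac{1}{-18772 - \left(8 - \frac{2}{100}\right)} = \frac{1}{-18772 + \left(-8 + 2 \cdot \frac{1}{100}\right)} = \frac{1}{-18772 + \left(-8 + \frac{1}{50}\right)} = \frac{1}{-18772 - \frac{399}{50}} = \frac{1}{- \frac{938999}{50}} = - \frac{50}{938999}$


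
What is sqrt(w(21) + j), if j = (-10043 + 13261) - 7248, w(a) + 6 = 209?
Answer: I*sqrt(3827) ≈ 61.863*I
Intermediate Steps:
w(a) = 203 (w(a) = -6 + 209 = 203)
j = -4030 (j = 3218 - 7248 = -4030)
sqrt(w(21) + j) = sqrt(203 - 4030) = sqrt(-3827) = I*sqrt(3827)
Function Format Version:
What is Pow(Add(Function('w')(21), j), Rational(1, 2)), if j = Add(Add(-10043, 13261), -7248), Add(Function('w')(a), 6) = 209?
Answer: Mul(I, Pow(3827, Rational(1, 2))) ≈ Mul(61.863, I)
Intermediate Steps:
Function('w')(a) = 203 (Function('w')(a) = Add(-6, 209) = 203)
j = -4030 (j = Add(3218, -7248) = -4030)
Pow(Add(Function('w')(21), j), Rational(1, 2)) = Pow(Add(203, -4030), Rational(1, 2)) = Pow(-3827, Rational(1, 2)) = Mul(I, Pow(3827, Rational(1, 2)))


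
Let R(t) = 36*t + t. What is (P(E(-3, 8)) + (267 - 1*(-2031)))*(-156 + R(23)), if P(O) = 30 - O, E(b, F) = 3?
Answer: 1615875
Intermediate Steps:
R(t) = 37*t
(P(E(-3, 8)) + (267 - 1*(-2031)))*(-156 + R(23)) = ((30 - 1*3) + (267 - 1*(-2031)))*(-156 + 37*23) = ((30 - 3) + (267 + 2031))*(-156 + 851) = (27 + 2298)*695 = 2325*695 = 1615875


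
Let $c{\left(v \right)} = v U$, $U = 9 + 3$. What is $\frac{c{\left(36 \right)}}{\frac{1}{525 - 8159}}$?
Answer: $-3297888$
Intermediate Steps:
$U = 12$
$c{\left(v \right)} = 12 v$ ($c{\left(v \right)} = v 12 = 12 v$)
$\frac{c{\left(36 \right)}}{\frac{1}{525 - 8159}} = \frac{12 \cdot 36}{\frac{1}{525 - 8159}} = \frac{432}{\frac{1}{-7634}} = \frac{432}{- \frac{1}{7634}} = 432 \left(-7634\right) = -3297888$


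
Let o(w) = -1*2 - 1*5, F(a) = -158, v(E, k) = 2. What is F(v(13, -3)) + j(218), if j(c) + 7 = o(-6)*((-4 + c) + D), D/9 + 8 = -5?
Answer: -844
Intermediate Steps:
D = -117 (D = -72 + 9*(-5) = -72 - 45 = -117)
o(w) = -7 (o(w) = -2 - 5 = -7)
j(c) = 840 - 7*c (j(c) = -7 - 7*((-4 + c) - 117) = -7 - 7*(-121 + c) = -7 + (847 - 7*c) = 840 - 7*c)
F(v(13, -3)) + j(218) = -158 + (840 - 7*218) = -158 + (840 - 1526) = -158 - 686 = -844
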